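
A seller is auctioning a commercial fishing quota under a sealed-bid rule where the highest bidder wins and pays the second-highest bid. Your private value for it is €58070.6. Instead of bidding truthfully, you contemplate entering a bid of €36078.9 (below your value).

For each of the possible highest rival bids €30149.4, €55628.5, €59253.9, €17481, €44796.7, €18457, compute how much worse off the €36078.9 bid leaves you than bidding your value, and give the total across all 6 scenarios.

The deviation costs you only when the competing bid falls strictly between €36078.9 and €58070.6; elsewhere both bids give the same outcome.
€30149.4: outcomes coincide → loss €0.
€55628.5: truthful payoff €2442.1, deviation payoff €0 → loss €2442.1.
€59253.9: outcomes coincide → loss €0.
€17481: outcomes coincide → loss €0.
€44796.7: truthful payoff €13273.9, deviation payoff €0 → loss €13273.9.
€18457: outcomes coincide → loss €0.
Total loss = €2442.1 + €13273.9 = €15716.

€15716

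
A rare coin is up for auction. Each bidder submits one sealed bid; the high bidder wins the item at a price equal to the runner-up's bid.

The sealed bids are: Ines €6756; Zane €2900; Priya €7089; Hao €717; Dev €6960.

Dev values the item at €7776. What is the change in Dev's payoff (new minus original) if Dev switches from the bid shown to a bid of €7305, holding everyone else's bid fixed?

€687

The highest bid among the other bidders is €7089; Dev's bid doesn't change that.
Original bid €6960: Dev is not highest (top rival bid is €7089); payoff €0.
Alternative bid €7305: Dev is highest, pays the top rival bid €7089; payoff €7776 − €7089 = €687.
Change in payoff = €687 − (€0) = €687.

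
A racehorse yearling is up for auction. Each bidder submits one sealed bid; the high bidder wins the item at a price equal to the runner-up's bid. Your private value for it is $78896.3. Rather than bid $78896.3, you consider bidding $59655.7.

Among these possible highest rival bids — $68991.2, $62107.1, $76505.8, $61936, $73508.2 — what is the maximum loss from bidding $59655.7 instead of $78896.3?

$16960.3

$68991.2: truthful gives $9905.1, deviation gives $0 → loss $9905.1.
$62107.1: truthful gives $16789.2, deviation gives $0 → loss $16789.2.
$76505.8: truthful gives $2390.5, deviation gives $0 → loss $2390.5.
$61936: truthful gives $16960.3, deviation gives $0 → loss $16960.3.
$73508.2: truthful gives $5388.1, deviation gives $0 → loss $5388.1.
Maximum loss: $16960.3.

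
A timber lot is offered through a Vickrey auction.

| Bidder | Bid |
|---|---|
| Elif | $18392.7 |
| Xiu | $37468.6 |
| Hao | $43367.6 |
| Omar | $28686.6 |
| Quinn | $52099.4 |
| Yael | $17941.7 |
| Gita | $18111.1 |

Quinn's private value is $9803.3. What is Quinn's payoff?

Highest bid: Quinn at $52099.4, so Quinn wins.
Second-highest bid: Hao at $43367.6 — that is the price the winner pays.
Quinn's payoff = value − price = $9803.3 − $43367.6 = −$33564.3.

−$33564.3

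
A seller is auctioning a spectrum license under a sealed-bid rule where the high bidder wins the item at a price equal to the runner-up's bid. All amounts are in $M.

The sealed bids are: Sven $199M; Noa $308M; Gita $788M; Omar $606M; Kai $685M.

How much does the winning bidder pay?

Highest bid: Gita at $788M, so Gita wins.
Second-highest bid: Kai at $685M — that is the price the winner pays.

$685M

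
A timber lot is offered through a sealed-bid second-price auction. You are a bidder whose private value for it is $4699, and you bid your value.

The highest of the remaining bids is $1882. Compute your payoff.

$2817

Your bid $4699 exceeds the highest competing bid $1882, so you win.
In a second-price auction the winner pays the second-highest bid, $1882.
Payoff = value − price = $4699 − $1882 = $2817.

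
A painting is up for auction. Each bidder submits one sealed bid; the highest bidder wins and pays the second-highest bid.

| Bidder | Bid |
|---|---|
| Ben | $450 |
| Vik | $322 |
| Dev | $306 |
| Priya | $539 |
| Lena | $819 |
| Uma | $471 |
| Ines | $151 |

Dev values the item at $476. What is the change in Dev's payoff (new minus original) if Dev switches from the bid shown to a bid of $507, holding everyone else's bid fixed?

The highest bid among the other bidders is $819; Dev's bid doesn't change that.
Original bid $306: Dev is not highest (top rival bid is $819); payoff $0.
Alternative bid $507: Dev is not highest (top rival bid is $819); payoff $0.
Change in payoff = $0 − ($0) = $0.

$0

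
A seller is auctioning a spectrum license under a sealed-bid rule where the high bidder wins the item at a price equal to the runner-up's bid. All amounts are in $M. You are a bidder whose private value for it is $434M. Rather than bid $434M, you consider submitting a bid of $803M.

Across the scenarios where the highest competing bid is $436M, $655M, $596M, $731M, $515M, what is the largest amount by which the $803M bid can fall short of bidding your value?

$297M

$436M: truthful gives $0M, deviation gives −$2M → loss $2M.
$655M: truthful gives $0M, deviation gives −$221M → loss $221M.
$596M: truthful gives $0M, deviation gives −$162M → loss $162M.
$731M: truthful gives $0M, deviation gives −$297M → loss $297M.
$515M: truthful gives $0M, deviation gives −$81M → loss $81M.
Maximum loss: $297M.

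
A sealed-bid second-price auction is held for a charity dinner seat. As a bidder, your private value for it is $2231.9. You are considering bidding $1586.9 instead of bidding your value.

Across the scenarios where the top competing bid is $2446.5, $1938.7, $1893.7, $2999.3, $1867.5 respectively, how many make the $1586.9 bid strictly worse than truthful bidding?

The deviation hurts exactly when the highest competing bid lies strictly between $1586.9 and $2231.9 — underbidding then forfeits a profitable win.
$2446.5: above both → same outcome either way.
$1938.7: inside the interval → strictly worse (loss $293.2).
$1893.7: inside the interval → strictly worse (loss $338.2).
$2999.3: above both → same outcome either way.
$1867.5: inside the interval → strictly worse (loss $364.4).
Count: 3.

3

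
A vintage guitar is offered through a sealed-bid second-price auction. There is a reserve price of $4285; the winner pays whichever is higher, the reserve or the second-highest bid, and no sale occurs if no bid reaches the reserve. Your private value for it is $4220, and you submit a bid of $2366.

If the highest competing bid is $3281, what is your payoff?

Your bid $2366 is below the highest competing bid $3281, so you lose. Payoff $0.

$0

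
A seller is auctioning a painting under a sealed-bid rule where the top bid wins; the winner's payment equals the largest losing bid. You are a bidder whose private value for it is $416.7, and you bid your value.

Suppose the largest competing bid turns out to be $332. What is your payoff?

Your bid $416.7 exceeds the highest competing bid $332, so you win.
In a second-price auction the winner pays the second-highest bid, $332.
Payoff = value − price = $416.7 − $332 = $84.7.

$84.7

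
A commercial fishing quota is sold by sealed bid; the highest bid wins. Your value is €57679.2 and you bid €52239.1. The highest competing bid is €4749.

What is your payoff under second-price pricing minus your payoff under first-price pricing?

€47490.1

You have the highest bid, so you win under either rule.
Second-price: pay €4749 → payoff €52930.2.
First-price: pay your own bid €52239.1 → payoff €5440.1.
Difference = €52930.2 − (€5440.1) = €47490.1.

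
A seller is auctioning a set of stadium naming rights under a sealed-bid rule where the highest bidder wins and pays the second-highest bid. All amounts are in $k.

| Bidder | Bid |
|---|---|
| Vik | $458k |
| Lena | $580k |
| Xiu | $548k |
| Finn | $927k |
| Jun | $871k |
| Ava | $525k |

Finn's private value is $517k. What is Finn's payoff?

Highest bid: Finn at $927k, so Finn wins.
Second-highest bid: Jun at $871k — that is the price the winner pays.
Finn's payoff = value − price = $517k − $871k = −$354k.

−$354k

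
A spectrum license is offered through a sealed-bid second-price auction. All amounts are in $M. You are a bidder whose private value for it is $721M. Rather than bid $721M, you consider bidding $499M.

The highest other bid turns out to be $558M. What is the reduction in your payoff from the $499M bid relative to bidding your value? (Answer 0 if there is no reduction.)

Bidding your value $721M: you win (since $721M > $558M) and pay $558M. Payoff $163M.
Bidding $499M: you lose. Payoff $0M.
The competing bid $558M lies between your shaded bid and your value, so underbidding forfeits an item you could have won at a profitable price.
Loss from deviating = $163M − ($0M) = $163M.

$163M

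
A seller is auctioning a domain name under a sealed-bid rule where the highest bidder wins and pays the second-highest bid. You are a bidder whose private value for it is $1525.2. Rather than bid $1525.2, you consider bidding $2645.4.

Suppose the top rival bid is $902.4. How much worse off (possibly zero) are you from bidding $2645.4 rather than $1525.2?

$0

Bidding your value $1525.2: you win (since $1525.2 > $902.4) and pay $902.4. Payoff $622.8.
Bidding $2645.4: you win and pay $902.4. Payoff $1525.2 − $902.4 = $622.8.
Difference = $622.8 − $622.8 = $0; both bids lead to the same outcome because the competing bid is below both your value and your alternative bid.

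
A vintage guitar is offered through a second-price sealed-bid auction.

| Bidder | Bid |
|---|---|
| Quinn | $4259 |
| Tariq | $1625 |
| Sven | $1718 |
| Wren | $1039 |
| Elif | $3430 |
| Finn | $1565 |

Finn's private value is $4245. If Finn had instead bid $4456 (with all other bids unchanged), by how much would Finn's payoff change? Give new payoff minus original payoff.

−$14

The highest bid among the other bidders is $4259; Finn's bid doesn't change that.
Original bid $1565: Finn is not highest (top rival bid is $4259); payoff $0.
Alternative bid $4456: Finn is highest, pays the top rival bid $4259; payoff $4245 − $4259 = −$14.
Change in payoff = −$14 − ($0) = −$14.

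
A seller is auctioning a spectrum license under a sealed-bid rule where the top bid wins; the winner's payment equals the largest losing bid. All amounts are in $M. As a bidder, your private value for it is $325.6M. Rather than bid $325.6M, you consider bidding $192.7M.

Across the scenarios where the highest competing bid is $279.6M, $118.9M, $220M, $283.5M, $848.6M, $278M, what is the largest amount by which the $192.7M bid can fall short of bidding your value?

$279.6M: truthful gives $46M, deviation gives $0M → loss $46M.
$118.9M: same outcome either way → loss $0M.
$220M: truthful gives $105.6M, deviation gives $0M → loss $105.6M.
$283.5M: truthful gives $42.1M, deviation gives $0M → loss $42.1M.
$848.6M: same outcome either way → loss $0M.
$278M: truthful gives $47.6M, deviation gives $0M → loss $47.6M.
Maximum loss: $105.6M.

$105.6M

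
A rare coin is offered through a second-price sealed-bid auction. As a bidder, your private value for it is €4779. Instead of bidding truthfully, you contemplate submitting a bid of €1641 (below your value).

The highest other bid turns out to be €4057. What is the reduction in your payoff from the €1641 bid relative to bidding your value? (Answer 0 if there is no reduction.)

Bidding your value €4779: you win (since €4779 > €4057) and pay €4057. Payoff €722.
Bidding €1641: you lose. Payoff €0.
The competing bid €4057 lies between your shaded bid and your value, so underbidding forfeits an item you could have won at a profitable price.
Loss from deviating = €722 − (€0) = €722.

€722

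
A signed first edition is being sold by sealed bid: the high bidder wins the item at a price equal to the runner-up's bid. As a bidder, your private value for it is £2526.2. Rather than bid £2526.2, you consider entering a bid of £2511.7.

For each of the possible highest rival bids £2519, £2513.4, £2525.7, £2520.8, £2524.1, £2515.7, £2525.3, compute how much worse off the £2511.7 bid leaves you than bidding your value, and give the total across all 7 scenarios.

The deviation costs you only when the competing bid falls strictly between £2511.7 and £2526.2; elsewhere both bids give the same outcome.
£2519: truthful payoff £7.2, deviation payoff £0 → loss £7.2.
£2513.4: truthful payoff £12.8, deviation payoff £0 → loss £12.8.
£2525.7: truthful payoff £0.5, deviation payoff £0 → loss £0.5.
£2520.8: truthful payoff £5.4, deviation payoff £0 → loss £5.4.
£2524.1: truthful payoff £2.1, deviation payoff £0 → loss £2.1.
£2515.7: truthful payoff £10.5, deviation payoff £0 → loss £10.5.
£2525.3: truthful payoff £0.9, deviation payoff £0 → loss £0.9.
Total loss = £7.2 + £12.8 + £0.5 + £5.4 + £2.1 + £10.5 + £0.9 = £39.4.
In a second-price auction your bid sets only whether you win, not what you pay, so bidding your true value is weakly dominant.

£39.4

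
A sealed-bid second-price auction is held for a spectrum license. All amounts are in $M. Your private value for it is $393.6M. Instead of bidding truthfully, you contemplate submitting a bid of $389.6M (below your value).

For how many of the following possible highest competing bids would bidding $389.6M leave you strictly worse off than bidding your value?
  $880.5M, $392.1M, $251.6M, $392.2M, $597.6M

2

The deviation hurts exactly when the highest competing bid lies strictly between $389.6M and $393.6M — underbidding then forfeits a profitable win.
$880.5M: above both → same outcome either way.
$392.1M: inside the interval → strictly worse (loss $1.5M).
$251.6M: below both → same outcome either way.
$392.2M: inside the interval → strictly worse (loss $1.4M).
$597.6M: above both → same outcome either way.
Count: 2.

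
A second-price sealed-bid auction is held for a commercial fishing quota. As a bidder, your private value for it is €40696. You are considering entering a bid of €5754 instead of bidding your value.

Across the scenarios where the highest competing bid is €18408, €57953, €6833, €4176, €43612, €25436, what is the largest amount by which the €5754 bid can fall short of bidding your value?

€33863

€18408: truthful gives €22288, deviation gives €0 → loss €22288.
€57953: same outcome either way → loss €0.
€6833: truthful gives €33863, deviation gives €0 → loss €33863.
€4176: same outcome either way → loss €0.
€43612: same outcome either way → loss €0.
€25436: truthful gives €15260, deviation gives €0 → loss €15260.
Maximum loss: €33863.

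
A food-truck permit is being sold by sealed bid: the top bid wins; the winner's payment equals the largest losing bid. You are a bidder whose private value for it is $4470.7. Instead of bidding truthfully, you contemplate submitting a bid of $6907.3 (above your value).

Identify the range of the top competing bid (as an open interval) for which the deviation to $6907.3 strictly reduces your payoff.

($4470.7, $6907.3)

If the competing bid is below $4470.7, both bids win at the same price — no difference.
If it is above $6907.3, both bids lose — no difference.
If it lies strictly between $4470.7 and $6907.3, bidding your value loses (payoff 0) while bidding $6907.3 wins at a price above your value (payoff negative).
So the deviation strictly hurts on the open interval ($4470.7, $6907.3).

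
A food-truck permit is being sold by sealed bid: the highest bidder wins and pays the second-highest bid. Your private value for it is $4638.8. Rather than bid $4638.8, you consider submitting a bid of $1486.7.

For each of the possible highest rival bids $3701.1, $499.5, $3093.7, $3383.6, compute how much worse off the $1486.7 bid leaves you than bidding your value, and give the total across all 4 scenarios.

$3738

The deviation costs you only when the competing bid falls strictly between $1486.7 and $4638.8; elsewhere both bids give the same outcome.
$3701.1: truthful payoff $937.7, deviation payoff $0 → loss $937.7.
$499.5: outcomes coincide → loss $0.
$3093.7: truthful payoff $1545.1, deviation payoff $0 → loss $1545.1.
$3383.6: truthful payoff $1255.2, deviation payoff $0 → loss $1255.2.
Total loss = $937.7 + $1545.1 + $1255.2 = $3738.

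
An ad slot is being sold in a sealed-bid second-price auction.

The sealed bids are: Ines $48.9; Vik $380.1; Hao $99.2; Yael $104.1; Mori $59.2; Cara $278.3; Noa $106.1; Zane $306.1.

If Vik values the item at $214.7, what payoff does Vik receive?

Highest bid: Vik at $380.1, so Vik wins.
Second-highest bid: Zane at $306.1 — that is the price the winner pays.
Vik's payoff = value − price = $214.7 − $306.1 = −$91.4.

−$91.4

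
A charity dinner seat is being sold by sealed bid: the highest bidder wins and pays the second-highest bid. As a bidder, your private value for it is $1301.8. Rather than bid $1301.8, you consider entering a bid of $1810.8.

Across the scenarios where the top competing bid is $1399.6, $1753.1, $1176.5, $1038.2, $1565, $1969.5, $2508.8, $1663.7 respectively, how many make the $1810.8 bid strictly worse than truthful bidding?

4

The deviation hurts exactly when the highest competing bid lies strictly between $1301.8 and $1810.8 — overbidding then wins at a price above your value.
$1399.6: inside the interval → strictly worse (loss $97.8).
$1753.1: inside the interval → strictly worse (loss $451.3).
$1176.5: below both → same outcome either way.
$1038.2: below both → same outcome either way.
$1565: inside the interval → strictly worse (loss $263.2).
$1969.5: above both → same outcome either way.
$2508.8: above both → same outcome either way.
$1663.7: inside the interval → strictly worse (loss $361.9).
Count: 4.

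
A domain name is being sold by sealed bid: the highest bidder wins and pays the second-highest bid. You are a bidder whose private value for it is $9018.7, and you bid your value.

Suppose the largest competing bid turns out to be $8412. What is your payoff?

Your bid $9018.7 exceeds the highest competing bid $8412, so you win.
In a second-price auction the winner pays the second-highest bid, $8412.
Payoff = value − price = $9018.7 − $8412 = $606.7.

$606.7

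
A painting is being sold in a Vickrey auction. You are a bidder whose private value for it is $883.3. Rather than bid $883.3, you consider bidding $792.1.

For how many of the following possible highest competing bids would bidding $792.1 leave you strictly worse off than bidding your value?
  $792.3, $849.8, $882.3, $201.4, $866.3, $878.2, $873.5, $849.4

The deviation hurts exactly when the highest competing bid lies strictly between $792.1 and $883.3 — underbidding then forfeits a profitable win.
$792.3: inside the interval → strictly worse (loss $91).
$849.8: inside the interval → strictly worse (loss $33.5).
$882.3: inside the interval → strictly worse (loss $1).
$201.4: below both → same outcome either way.
$866.3: inside the interval → strictly worse (loss $17).
$878.2: inside the interval → strictly worse (loss $5.1).
$873.5: inside the interval → strictly worse (loss $9.8).
$849.4: inside the interval → strictly worse (loss $33.9).
Count: 7.

7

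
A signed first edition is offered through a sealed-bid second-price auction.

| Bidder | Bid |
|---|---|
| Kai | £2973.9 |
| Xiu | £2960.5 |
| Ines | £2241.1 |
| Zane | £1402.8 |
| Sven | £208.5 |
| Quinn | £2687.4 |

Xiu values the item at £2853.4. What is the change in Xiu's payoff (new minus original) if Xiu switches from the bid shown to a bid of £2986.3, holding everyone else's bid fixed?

−£120.5

The highest bid among the other bidders is £2973.9; Xiu's bid doesn't change that.
Original bid £2960.5: Xiu is not highest (top rival bid is £2973.9); payoff £0.
Alternative bid £2986.3: Xiu is highest, pays the top rival bid £2973.9; payoff £2853.4 − £2973.9 = −£120.5.
Change in payoff = −£120.5 − (£0) = −£120.5.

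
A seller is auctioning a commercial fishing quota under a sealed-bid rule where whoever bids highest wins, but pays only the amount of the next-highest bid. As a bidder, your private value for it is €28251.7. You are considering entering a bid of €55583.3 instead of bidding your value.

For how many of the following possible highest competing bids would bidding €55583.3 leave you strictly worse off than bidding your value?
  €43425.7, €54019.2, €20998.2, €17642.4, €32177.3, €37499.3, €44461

The deviation hurts exactly when the highest competing bid lies strictly between €28251.7 and €55583.3 — overbidding then wins at a price above your value.
€43425.7: inside the interval → strictly worse (loss €15174).
€54019.2: inside the interval → strictly worse (loss €25767.5).
€20998.2: below both → same outcome either way.
€17642.4: below both → same outcome either way.
€32177.3: inside the interval → strictly worse (loss €3925.6).
€37499.3: inside the interval → strictly worse (loss €9247.6).
€44461: inside the interval → strictly worse (loss €16209.3).
Count: 5.

5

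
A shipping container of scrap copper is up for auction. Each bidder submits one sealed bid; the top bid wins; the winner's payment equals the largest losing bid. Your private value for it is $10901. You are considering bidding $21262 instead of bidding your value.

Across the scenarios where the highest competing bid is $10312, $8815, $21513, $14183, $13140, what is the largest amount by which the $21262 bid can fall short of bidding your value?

$10312: same outcome either way → loss $0.
$8815: same outcome either way → loss $0.
$21513: same outcome either way → loss $0.
$14183: truthful gives $0, deviation gives −$3282 → loss $3282.
$13140: truthful gives $0, deviation gives −$2239 → loss $2239.
Maximum loss: $3282.

$3282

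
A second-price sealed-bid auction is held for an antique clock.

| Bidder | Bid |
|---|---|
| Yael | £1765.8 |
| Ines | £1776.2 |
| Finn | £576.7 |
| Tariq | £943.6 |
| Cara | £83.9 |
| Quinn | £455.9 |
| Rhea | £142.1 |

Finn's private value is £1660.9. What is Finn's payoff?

£0

Highest bid: Ines at £1776.2, so Ines wins.
Second-highest bid: Yael at £1765.8 — that is the price the winner pays.
Finn did not win, so Finn pays nothing and receives nothing: payoff £0.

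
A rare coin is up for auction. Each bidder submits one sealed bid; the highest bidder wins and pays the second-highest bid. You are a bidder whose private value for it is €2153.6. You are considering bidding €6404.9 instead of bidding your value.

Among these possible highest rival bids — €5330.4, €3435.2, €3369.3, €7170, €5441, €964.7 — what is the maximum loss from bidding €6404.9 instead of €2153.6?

€5330.4: truthful gives €0, deviation gives −€3176.8 → loss €3176.8.
€3435.2: truthful gives €0, deviation gives −€1281.6 → loss €1281.6.
€3369.3: truthful gives €0, deviation gives −€1215.7 → loss €1215.7.
€7170: same outcome either way → loss €0.
€5441: truthful gives €0, deviation gives −€3287.4 → loss €3287.4.
€964.7: same outcome either way → loss €0.
Maximum loss: €3287.4.

€3287.4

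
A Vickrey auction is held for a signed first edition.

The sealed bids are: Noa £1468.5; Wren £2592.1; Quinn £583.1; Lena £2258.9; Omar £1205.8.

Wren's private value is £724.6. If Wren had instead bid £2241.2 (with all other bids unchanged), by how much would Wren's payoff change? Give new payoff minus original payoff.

£1534.3

The highest bid among the other bidders is £2258.9; Wren's bid doesn't change that.
Original bid £2592.1: Wren is highest, pays the top rival bid £2258.9; payoff £724.6 − £2258.9 = −£1534.3.
Alternative bid £2241.2: Wren is not highest (top rival bid is £2258.9); payoff £0.
Change in payoff = £0 − (−£1534.3) = £1534.3.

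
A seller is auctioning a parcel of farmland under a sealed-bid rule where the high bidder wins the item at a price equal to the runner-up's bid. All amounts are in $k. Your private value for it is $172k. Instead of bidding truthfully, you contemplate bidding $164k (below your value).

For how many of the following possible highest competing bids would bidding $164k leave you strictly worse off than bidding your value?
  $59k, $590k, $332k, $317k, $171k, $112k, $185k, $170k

The deviation hurts exactly when the highest competing bid lies strictly between $164k and $172k — underbidding then forfeits a profitable win.
$59k: below both → same outcome either way.
$590k: above both → same outcome either way.
$332k: above both → same outcome either way.
$317k: above both → same outcome either way.
$171k: inside the interval → strictly worse (loss $1k).
$112k: below both → same outcome either way.
$185k: above both → same outcome either way.
$170k: inside the interval → strictly worse (loss $2k).
Count: 2.

2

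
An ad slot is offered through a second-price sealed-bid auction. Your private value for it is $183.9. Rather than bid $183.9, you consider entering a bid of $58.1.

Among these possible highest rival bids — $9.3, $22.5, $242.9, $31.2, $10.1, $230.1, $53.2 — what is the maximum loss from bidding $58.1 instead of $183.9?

$9.3: same outcome either way → loss $0.
$22.5: same outcome either way → loss $0.
$242.9: same outcome either way → loss $0.
$31.2: same outcome either way → loss $0.
$10.1: same outcome either way → loss $0.
$230.1: same outcome either way → loss $0.
$53.2: same outcome either way → loss $0.
Maximum loss: $0.

$0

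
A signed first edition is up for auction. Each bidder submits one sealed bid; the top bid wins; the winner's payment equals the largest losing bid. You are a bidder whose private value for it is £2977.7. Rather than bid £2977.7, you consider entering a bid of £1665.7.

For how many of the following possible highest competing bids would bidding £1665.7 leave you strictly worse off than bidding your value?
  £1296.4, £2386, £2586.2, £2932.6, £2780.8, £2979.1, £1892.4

5

The deviation hurts exactly when the highest competing bid lies strictly between £1665.7 and £2977.7 — underbidding then forfeits a profitable win.
£1296.4: below both → same outcome either way.
£2386: inside the interval → strictly worse (loss £591.7).
£2586.2: inside the interval → strictly worse (loss £391.5).
£2932.6: inside the interval → strictly worse (loss £45.1).
£2780.8: inside the interval → strictly worse (loss £196.9).
£2979.1: above both → same outcome either way.
£1892.4: inside the interval → strictly worse (loss £1085.3).
Count: 5.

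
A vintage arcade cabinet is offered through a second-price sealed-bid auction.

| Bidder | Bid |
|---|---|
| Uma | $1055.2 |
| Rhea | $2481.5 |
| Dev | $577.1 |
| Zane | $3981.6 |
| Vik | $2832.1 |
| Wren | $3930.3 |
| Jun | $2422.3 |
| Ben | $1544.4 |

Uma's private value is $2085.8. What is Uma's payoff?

Highest bid: Zane at $3981.6, so Zane wins.
Second-highest bid: Wren at $3930.3 — that is the price the winner pays.
Uma did not win, so Uma pays nothing and receives nothing: payoff $0.

$0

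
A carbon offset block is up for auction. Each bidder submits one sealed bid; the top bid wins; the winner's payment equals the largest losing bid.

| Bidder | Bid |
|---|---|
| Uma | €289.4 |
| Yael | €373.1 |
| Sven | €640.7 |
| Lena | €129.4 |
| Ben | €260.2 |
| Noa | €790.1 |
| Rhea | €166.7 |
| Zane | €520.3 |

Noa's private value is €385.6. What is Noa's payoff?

Highest bid: Noa at €790.1, so Noa wins.
Second-highest bid: Sven at €640.7 — that is the price the winner pays.
Noa's payoff = value − price = €385.6 − €640.7 = −€255.1.

−€255.1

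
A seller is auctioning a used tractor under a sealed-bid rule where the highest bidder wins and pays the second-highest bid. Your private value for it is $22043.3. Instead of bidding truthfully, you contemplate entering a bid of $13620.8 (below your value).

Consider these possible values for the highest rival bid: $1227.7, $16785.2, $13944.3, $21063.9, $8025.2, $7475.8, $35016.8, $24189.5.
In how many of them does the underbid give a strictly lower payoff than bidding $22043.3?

3

The deviation hurts exactly when the highest competing bid lies strictly between $13620.8 and $22043.3 — underbidding then forfeits a profitable win.
$1227.7: below both → same outcome either way.
$16785.2: inside the interval → strictly worse (loss $5258.1).
$13944.3: inside the interval → strictly worse (loss $8099).
$21063.9: inside the interval → strictly worse (loss $979.4).
$8025.2: below both → same outcome either way.
$7475.8: below both → same outcome either way.
$35016.8: above both → same outcome either way.
$24189.5: above both → same outcome either way.
Count: 3.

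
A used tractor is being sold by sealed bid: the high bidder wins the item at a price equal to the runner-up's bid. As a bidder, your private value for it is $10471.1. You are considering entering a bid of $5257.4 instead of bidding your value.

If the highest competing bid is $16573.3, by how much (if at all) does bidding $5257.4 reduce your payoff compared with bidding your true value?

$0

Bidding your value $10471.1: you lose (since $10471.1 < $16573.3). Payoff $0.
Bidding $5257.4: you lose. Payoff $0.
Difference = $0 − $0 = $0; both bids lead to the same outcome because the competing bid is above both your value and your alternative bid.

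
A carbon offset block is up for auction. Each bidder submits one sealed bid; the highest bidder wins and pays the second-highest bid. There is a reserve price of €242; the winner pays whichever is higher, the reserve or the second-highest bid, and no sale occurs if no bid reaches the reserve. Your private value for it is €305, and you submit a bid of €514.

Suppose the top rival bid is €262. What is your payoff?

Your bid €514 is the highest and exceeds the reserve.
Price = max(second-highest bid, reserve) = max(€262, €242) = €262.
Payoff = €305 − €262 = €43.

€43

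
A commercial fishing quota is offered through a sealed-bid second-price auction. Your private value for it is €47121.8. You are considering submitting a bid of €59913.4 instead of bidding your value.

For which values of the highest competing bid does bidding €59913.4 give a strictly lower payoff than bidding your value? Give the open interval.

(€47121.8, €59913.4)

If the competing bid is below €47121.8, both bids win at the same price — no difference.
If it is above €59913.4, both bids lose — no difference.
If it lies strictly between €47121.8 and €59913.4, bidding your value loses (payoff 0) while bidding €59913.4 wins at a price above your value (payoff negative).
So the deviation strictly hurts on the open interval (€47121.8, €59913.4).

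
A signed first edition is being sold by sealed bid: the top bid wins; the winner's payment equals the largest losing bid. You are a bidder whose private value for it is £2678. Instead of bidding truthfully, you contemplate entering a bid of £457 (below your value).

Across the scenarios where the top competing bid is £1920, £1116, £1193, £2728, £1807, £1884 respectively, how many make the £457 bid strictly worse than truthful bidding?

5

The deviation hurts exactly when the highest competing bid lies strictly between £457 and £2678 — underbidding then forfeits a profitable win.
£1920: inside the interval → strictly worse (loss £758).
£1116: inside the interval → strictly worse (loss £1562).
£1193: inside the interval → strictly worse (loss £1485).
£2728: above both → same outcome either way.
£1807: inside the interval → strictly worse (loss £871).
£1884: inside the interval → strictly worse (loss £794).
Count: 5.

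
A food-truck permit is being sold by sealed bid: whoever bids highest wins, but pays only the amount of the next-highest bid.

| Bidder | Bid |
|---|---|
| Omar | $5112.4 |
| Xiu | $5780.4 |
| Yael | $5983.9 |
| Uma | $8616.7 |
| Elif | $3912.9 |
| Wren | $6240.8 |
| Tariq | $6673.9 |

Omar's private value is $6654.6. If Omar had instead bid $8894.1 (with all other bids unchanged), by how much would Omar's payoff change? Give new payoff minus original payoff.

−$1962.1

The highest bid among the other bidders is $8616.7; Omar's bid doesn't change that.
Original bid $5112.4: Omar is not highest (top rival bid is $8616.7); payoff $0.
Alternative bid $8894.1: Omar is highest, pays the top rival bid $8616.7; payoff $6654.6 − $8616.7 = −$1962.1.
Change in payoff = −$1962.1 − ($0) = −$1962.1.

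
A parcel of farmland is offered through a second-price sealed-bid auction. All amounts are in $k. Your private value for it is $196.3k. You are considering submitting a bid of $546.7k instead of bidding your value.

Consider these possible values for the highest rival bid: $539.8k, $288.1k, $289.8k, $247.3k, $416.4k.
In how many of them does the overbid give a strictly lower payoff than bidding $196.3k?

The deviation hurts exactly when the highest competing bid lies strictly between $196.3k and $546.7k — overbidding then wins at a price above your value.
$539.8k: inside the interval → strictly worse (loss $343.5k).
$288.1k: inside the interval → strictly worse (loss $91.8k).
$289.8k: inside the interval → strictly worse (loss $93.5k).
$247.3k: inside the interval → strictly worse (loss $51k).
$416.4k: inside the interval → strictly worse (loss $220.1k).
Count: 5.

5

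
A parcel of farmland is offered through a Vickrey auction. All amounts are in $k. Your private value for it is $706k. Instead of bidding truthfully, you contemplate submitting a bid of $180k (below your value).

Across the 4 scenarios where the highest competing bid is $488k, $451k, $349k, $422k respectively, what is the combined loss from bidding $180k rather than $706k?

The deviation costs you only when the competing bid falls strictly between $180k and $706k; elsewhere both bids give the same outcome.
$488k: truthful payoff $218k, deviation payoff $0k → loss $218k.
$451k: truthful payoff $255k, deviation payoff $0k → loss $255k.
$349k: truthful payoff $357k, deviation payoff $0k → loss $357k.
$422k: truthful payoff $284k, deviation payoff $0k → loss $284k.
Total loss = $218k + $255k + $357k + $284k = $1114k.
Because the price is fixed by the runner-up's bid, deviating from your value can only change a good outcome into a bad one — never the reverse.

$1114k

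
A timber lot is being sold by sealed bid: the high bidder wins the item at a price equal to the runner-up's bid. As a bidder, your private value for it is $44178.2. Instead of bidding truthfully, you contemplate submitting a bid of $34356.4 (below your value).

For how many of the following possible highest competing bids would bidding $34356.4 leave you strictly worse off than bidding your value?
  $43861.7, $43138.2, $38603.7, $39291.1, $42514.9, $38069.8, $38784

7

The deviation hurts exactly when the highest competing bid lies strictly between $34356.4 and $44178.2 — underbidding then forfeits a profitable win.
$43861.7: inside the interval → strictly worse (loss $316.5).
$43138.2: inside the interval → strictly worse (loss $1040).
$38603.7: inside the interval → strictly worse (loss $5574.5).
$39291.1: inside the interval → strictly worse (loss $4887.1).
$42514.9: inside the interval → strictly worse (loss $1663.3).
$38069.8: inside the interval → strictly worse (loss $6108.4).
$38784: inside the interval → strictly worse (loss $5394.2).
Count: 7.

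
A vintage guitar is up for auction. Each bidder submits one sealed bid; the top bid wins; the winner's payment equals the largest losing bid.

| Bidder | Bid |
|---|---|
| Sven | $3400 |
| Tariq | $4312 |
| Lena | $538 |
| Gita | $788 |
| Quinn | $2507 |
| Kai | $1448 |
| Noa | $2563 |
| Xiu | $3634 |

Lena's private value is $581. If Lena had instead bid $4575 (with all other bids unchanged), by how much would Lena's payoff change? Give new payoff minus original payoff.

The highest bid among the other bidders is $4312; Lena's bid doesn't change that.
Original bid $538: Lena is not highest (top rival bid is $4312); payoff $0.
Alternative bid $4575: Lena is highest, pays the top rival bid $4312; payoff $581 − $4312 = −$3731.
Change in payoff = −$3731 − ($0) = −$3731.

−$3731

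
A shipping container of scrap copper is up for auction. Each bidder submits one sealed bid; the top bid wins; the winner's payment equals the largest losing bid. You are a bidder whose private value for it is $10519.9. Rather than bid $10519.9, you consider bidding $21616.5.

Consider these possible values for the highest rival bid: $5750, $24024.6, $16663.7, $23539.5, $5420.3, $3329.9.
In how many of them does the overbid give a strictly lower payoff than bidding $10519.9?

1

The deviation hurts exactly when the highest competing bid lies strictly between $10519.9 and $21616.5 — overbidding then wins at a price above your value.
$5750: below both → same outcome either way.
$24024.6: above both → same outcome either way.
$16663.7: inside the interval → strictly worse (loss $6143.8).
$23539.5: above both → same outcome either way.
$5420.3: below both → same outcome either way.
$3329.9: below both → same outcome either way.
Count: 1.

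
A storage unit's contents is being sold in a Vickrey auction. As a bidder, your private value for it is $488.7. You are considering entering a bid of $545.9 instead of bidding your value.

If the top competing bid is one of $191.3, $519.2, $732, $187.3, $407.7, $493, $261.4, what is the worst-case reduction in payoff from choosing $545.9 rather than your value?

$191.3: same outcome either way → loss $0.
$519.2: truthful gives $0, deviation gives −$30.5 → loss $30.5.
$732: same outcome either way → loss $0.
$187.3: same outcome either way → loss $0.
$407.7: same outcome either way → loss $0.
$493: truthful gives $0, deviation gives −$4.3 → loss $4.3.
$261.4: same outcome either way → loss $0.
Maximum loss: $30.5.

$30.5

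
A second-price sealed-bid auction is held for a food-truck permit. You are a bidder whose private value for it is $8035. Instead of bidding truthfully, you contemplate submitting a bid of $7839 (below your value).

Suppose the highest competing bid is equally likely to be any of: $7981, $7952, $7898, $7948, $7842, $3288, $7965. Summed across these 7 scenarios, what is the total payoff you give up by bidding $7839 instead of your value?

The deviation costs you only when the competing bid falls strictly between $7839 and $8035; elsewhere both bids give the same outcome.
$7981: truthful payoff $54, deviation payoff $0 → loss $54.
$7952: truthful payoff $83, deviation payoff $0 → loss $83.
$7898: truthful payoff $137, deviation payoff $0 → loss $137.
$7948: truthful payoff $87, deviation payoff $0 → loss $87.
$7842: truthful payoff $193, deviation payoff $0 → loss $193.
$3288: outcomes coincide → loss $0.
$7965: truthful payoff $70, deviation payoff $0 → loss $70.
Total loss = $54 + $83 + $137 + $87 + $193 + $70 = $624.

$624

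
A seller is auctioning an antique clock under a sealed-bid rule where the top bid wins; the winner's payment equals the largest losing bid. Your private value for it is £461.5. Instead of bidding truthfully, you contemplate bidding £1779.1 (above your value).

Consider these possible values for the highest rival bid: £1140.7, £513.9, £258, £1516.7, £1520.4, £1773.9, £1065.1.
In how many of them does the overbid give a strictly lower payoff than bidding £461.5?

The deviation hurts exactly when the highest competing bid lies strictly between £461.5 and £1779.1 — overbidding then wins at a price above your value.
£1140.7: inside the interval → strictly worse (loss £679.2).
£513.9: inside the interval → strictly worse (loss £52.4).
£258: below both → same outcome either way.
£1516.7: inside the interval → strictly worse (loss £1055.2).
£1520.4: inside the interval → strictly worse (loss £1058.9).
£1773.9: inside the interval → strictly worse (loss £1312.4).
£1065.1: inside the interval → strictly worse (loss £603.6).
Count: 6.

6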